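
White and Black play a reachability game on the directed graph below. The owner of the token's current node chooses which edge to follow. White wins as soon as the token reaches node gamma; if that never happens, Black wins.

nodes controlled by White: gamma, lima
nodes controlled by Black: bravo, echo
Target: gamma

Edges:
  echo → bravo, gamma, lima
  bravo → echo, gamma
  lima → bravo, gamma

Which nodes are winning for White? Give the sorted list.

gamma, lima

A0 = {gamma}
A1: add {lima} — lima (White) has lima→gamma.
A2 = A1; e.g. echo (Black) can still go to bravo. Fixed point.
White's winning region = {gamma, lima}.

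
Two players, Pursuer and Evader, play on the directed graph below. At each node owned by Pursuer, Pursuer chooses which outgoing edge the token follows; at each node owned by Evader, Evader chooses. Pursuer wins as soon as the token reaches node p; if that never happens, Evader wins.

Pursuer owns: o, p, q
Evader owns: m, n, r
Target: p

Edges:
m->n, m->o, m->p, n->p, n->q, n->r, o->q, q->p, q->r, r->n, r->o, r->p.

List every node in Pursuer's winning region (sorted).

o, p, q

A0 = {p}
A1: add {q} — q (Pursuer) has q→p.
A2: add {o} — o (Pursuer) has o→q.
A3 = A2; e.g. m (Evader) can still go to n. Fixed point.
Pursuer's winning region = {o, p, q}.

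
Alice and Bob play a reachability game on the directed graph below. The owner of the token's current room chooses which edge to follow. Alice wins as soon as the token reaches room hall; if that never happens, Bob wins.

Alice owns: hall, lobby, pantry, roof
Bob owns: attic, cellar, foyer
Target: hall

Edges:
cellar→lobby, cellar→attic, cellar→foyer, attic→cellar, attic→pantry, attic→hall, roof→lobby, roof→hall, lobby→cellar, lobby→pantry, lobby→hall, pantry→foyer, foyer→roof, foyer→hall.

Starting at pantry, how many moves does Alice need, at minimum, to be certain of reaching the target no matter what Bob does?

3

A0 = {hall}
A1: add {lobby, roof} — roof (Alice) has roof→hall; lobby (Alice) has lobby→hall.
A2: add {foyer} — foyer (Bob): all of {roof, hall} already in.
A3: add {pantry} — pantry (Alice) has pantry→foyer.
A4 = A3; e.g. cellar (Bob) can still go to attic. Fixed point.
pantry enters the attractor at level 3, so Alice can force the target in 3 moves from there.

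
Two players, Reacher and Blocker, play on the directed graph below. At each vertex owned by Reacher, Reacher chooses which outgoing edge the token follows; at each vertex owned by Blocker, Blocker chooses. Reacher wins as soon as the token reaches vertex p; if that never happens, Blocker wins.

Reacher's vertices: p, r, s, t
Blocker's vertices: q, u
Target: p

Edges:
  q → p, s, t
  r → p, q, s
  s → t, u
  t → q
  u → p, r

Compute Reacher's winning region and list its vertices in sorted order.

p, r, s, u

A0 = {p}
A1: add {r} — r (Reacher) has r→p.
A2: add {u} — u (Blocker): all of {p, r} already in.
A3: add {s} — s (Reacher) has s→u.
A4 = A3; e.g. q (Blocker) can still go to t. Fixed point.
Reacher's winning region = {p, r, s, u}.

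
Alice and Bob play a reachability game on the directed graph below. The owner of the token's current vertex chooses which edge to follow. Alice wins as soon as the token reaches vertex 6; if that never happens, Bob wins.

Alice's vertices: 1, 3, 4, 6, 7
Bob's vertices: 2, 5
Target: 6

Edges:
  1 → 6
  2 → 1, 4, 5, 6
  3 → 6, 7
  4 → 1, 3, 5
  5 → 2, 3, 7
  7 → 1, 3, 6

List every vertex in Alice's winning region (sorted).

1, 3, 4, 6, 7

A0 = {6}
A1: add {1, 3, 7} — 1 (Alice) has 1→6; 3 (Alice) has 3→6; 7 (Alice) has 7→6.
A2: add {4} — 4 (Alice) has 4→1.
A3 = A2; e.g. 2 (Bob) can still go to 5. Fixed point.
Alice's winning region = {1, 3, 4, 6, 7}.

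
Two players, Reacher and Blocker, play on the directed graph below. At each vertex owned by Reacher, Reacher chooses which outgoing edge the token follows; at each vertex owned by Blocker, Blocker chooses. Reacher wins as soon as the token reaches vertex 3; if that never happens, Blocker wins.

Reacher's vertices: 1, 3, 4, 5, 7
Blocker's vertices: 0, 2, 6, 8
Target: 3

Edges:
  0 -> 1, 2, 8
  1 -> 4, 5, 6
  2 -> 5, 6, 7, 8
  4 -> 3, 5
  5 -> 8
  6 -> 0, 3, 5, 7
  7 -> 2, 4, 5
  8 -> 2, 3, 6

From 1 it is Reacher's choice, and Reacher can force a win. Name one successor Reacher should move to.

4

A0 = {3}
A1: add {4} — 4 (Reacher) has 4→3.
A2: add {1, 7} — 1 (Reacher) has 1→4; 7 (Reacher) has 7→4.
A3 = A2; e.g. 0 (Blocker) can still go to 2. Fixed point.
From 1, successor 4 is in the attractor (rank 1); the other successors 5, 6 are not.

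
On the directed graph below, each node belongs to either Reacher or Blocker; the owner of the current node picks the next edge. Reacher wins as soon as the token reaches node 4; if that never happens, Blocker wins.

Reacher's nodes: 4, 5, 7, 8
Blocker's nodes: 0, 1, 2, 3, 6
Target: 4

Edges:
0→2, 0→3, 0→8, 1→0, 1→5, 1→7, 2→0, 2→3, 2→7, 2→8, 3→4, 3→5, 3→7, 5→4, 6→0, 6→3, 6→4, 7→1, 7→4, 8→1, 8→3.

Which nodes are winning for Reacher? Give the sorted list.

A0 = {4}
A1: add {5, 7} — 5 (Reacher) has 5→4; 7 (Reacher) has 7→4.
A2: add {3} — 3 (Blocker): all of {4, 5, 7} already in.
A3: add {8} — 8 (Reacher) has 8→3.
A4 = A3; e.g. 0 (Blocker) can still go to 2. Fixed point.
Reacher's winning region = {3, 4, 5, 7, 8}.

3, 4, 5, 7, 8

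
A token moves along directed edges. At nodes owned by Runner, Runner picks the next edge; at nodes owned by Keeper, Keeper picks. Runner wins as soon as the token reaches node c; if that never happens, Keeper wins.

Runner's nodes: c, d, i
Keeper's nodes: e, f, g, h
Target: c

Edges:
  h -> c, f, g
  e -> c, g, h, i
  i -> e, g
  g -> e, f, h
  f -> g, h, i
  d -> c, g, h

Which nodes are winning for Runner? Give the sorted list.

c, d

A0 = {c}
A1: add {d} — d (Runner) has d→c.
A2 = A1; e.g. e (Keeper) can still go to g. Fixed point.
Runner's winning region = {c, d}.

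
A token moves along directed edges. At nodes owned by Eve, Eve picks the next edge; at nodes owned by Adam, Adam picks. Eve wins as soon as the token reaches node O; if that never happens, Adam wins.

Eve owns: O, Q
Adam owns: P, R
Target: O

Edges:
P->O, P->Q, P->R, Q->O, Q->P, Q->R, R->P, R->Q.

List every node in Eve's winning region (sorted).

O, Q

A0 = {O}
A1: add {Q} — Q (Eve) has Q→O.
A2 = A1; e.g. P (Adam) can still go to R. Fixed point.
Eve's winning region = {O, Q}.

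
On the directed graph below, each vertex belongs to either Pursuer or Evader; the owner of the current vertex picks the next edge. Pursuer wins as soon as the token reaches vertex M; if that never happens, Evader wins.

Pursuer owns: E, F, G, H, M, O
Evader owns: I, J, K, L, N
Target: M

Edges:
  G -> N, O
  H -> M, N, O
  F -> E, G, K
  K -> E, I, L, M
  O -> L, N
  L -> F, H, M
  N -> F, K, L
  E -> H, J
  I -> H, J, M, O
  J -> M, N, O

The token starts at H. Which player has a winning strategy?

A0 = {M}
A1: add {H} — H (Pursuer) has H→M.
H ∈ A1, so Pursuer can force the target.

Pursuer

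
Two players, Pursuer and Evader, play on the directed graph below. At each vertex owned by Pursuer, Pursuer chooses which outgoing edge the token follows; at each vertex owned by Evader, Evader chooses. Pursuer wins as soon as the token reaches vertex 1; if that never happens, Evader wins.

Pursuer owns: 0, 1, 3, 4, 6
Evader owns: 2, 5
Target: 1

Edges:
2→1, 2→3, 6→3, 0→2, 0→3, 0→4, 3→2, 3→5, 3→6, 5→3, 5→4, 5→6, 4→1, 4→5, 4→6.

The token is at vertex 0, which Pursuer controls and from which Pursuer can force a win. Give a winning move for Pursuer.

A0 = {1}
A1: add {4} — 4 (Pursuer) has 4→1.
A2: add {0} — 0 (Pursuer) has 0→4.
A3 = A2; e.g. 2 (Evader) can still go to 3. Fixed point.
From 0, successor 4 is in the attractor (rank 1); the other successors 2, 3 are not.

4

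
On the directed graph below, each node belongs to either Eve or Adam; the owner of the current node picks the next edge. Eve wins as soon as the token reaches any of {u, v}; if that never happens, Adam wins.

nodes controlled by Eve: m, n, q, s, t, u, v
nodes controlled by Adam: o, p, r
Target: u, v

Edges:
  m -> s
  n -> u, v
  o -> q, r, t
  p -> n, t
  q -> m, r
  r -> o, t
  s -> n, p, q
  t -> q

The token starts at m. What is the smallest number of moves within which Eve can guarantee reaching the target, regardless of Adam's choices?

A0 = {u, v}
A1: add {n} — n (Eve) has n→u.
A2: add {s} — s (Eve) has s→n.
A3: add {m} — m (Eve) has m→s.
m enters the attractor at level 3, so Eve can force the target in 3 moves from there.

3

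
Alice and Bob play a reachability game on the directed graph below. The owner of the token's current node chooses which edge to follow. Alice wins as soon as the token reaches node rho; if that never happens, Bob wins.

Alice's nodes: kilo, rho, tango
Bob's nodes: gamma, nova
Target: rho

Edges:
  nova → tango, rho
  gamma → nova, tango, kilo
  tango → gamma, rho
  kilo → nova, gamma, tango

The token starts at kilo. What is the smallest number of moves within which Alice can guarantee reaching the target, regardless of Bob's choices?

A0 = {rho}
A1: add {tango} — tango (Alice) has tango→rho.
A2: add {kilo, nova} — nova (Bob): all of {tango, rho} already in; kilo (Alice) has kilo→tango.
kilo enters the attractor at level 2, so Alice can force the target in 2 moves from there.

2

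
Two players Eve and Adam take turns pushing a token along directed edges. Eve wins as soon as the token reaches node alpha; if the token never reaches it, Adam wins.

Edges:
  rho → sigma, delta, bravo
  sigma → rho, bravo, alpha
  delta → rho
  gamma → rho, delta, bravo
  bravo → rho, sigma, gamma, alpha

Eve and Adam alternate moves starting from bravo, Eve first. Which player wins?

Track states (vertex, player-to-move).
A0 = {(alpha,Eve), (alpha,Adam)}
A1: add {(sigma,Eve), (bravo,Eve)}.
(bravo,Eve) ∈ A1 ⇒ Eve forces the target.

Eve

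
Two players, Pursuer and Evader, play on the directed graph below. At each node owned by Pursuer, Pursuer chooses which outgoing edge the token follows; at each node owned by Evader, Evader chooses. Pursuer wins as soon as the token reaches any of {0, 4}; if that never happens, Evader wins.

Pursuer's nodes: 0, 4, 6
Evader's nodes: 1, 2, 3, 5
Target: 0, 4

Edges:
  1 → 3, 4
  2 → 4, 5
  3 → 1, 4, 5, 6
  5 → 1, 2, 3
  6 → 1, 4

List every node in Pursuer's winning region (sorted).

A0 = {0, 4}
A1: add {6} — 6 (Pursuer) has 6→4.
A2 = A1; e.g. 1 (Evader) can still go to 3. Fixed point.
Pursuer's winning region = {0, 4, 6}.

0, 4, 6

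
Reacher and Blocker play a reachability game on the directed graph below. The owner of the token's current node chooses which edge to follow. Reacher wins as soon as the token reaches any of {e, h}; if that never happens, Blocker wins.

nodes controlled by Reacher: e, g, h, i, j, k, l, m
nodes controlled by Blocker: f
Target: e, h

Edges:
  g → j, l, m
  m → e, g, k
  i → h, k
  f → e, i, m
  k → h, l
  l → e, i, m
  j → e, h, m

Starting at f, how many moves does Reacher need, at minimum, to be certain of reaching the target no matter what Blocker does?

2

A0 = {e, h}
A1: add {i, j, k, l, m} — i (Reacher) has i→h; j (Reacher) has j→e; k (Reacher) has k→h; l (Reacher) has l→e; m (Reacher) has m→e.
A2: add {f, g} — f (Blocker): all of {e, i, m} already in; g (Reacher) has g→j.
A2 = all vertices. Fixed point.
f enters the attractor at level 2, so Reacher can force the target in 2 moves from there.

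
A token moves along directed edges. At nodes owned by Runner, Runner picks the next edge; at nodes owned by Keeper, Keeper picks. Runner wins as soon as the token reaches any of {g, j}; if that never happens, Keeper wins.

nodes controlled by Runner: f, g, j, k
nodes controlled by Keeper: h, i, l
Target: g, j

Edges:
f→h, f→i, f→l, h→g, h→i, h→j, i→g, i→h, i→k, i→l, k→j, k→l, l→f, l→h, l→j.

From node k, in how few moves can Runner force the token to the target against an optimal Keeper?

A0 = {g, j}
A1: add {k} — k (Runner) has k→j.
A2 = A1; e.g. f (Runner) has no edge into A1. Fixed point.
k enters the attractor at level 1, so Runner can force the target in 1 move from there.

1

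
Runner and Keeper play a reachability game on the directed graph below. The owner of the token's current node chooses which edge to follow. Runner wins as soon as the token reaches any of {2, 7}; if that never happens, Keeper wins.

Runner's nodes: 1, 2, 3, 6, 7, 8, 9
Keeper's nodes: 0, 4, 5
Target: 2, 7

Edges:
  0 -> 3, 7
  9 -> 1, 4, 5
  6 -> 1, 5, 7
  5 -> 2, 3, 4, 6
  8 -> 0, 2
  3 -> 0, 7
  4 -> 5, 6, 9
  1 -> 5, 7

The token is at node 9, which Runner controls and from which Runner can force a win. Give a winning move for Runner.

1

A0 = {2, 7}
A1: add {1, 3, 6, 8} — 1 (Runner) has 1→7; 3 (Runner) has 3→7; 6 (Runner) has 6→7; 8 (Runner) has 8→2.
A2: add {0, 9} — 0 (Keeper): all of {3, 7} already in; 9 (Runner) has 9→1.
A3 = A2; e.g. 4 (Keeper) can still go to 5. Fixed point.
From 9, successor 1 is in the attractor (rank 1); the other successors 4, 5 are not.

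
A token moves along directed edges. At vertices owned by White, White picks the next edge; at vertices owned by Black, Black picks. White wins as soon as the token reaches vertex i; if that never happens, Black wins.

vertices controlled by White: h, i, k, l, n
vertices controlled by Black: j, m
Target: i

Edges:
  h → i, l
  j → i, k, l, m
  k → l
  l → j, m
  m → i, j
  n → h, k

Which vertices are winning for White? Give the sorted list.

A0 = {i}
A1: add {h} — h (White) has h→i.
A2: add {n} — n (White) has n→h.
A3 = A2; e.g. j (Black) can still go to k. Fixed point.
White's winning region = {h, i, n}.

h, i, n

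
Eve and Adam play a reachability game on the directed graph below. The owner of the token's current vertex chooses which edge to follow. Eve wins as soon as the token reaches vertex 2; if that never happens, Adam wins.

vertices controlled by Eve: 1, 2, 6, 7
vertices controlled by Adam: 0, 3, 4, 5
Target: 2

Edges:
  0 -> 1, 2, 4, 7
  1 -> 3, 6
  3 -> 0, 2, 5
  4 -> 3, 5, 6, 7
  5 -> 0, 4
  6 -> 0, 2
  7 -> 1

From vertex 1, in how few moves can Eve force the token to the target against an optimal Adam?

A0 = {2}
A1: add {6} — 6 (Eve) has 6→2.
A2: add {1} — 1 (Eve) has 1→6.
1 enters the attractor at level 2, so Eve can force the target in 2 moves from there.

2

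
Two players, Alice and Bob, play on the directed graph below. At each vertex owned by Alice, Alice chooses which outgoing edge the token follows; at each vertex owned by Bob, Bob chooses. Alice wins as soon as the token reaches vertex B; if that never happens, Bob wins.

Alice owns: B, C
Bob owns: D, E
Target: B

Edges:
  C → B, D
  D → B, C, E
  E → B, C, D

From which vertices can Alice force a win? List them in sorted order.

A0 = {B}
A1: add {C} — C (Alice) has C→B.
A2 = A1; e.g. D (Bob) can still go to E. Fixed point.
Alice's winning region = {B, C}.

B, C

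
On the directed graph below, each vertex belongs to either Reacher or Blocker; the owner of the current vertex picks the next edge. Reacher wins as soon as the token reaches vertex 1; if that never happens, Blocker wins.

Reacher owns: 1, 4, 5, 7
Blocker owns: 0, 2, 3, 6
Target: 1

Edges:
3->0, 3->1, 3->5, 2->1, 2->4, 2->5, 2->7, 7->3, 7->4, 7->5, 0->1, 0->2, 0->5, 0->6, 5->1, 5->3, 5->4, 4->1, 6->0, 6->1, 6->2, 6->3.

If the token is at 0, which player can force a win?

A0 = {1}
A1: add {4, 5} — 4 (Reacher) has 4→1; 5 (Reacher) has 5→1.
A2: add {7} — 7 (Reacher) has 7→4.
A3: add {2} — 2 (Blocker): all of {1, 4, 5, 7} already in.
A4 = A3; e.g. 0 (Blocker) can still go to 6. Fixed point.
0 never enters the attractor, so Blocker can avoid the target forever.

Blocker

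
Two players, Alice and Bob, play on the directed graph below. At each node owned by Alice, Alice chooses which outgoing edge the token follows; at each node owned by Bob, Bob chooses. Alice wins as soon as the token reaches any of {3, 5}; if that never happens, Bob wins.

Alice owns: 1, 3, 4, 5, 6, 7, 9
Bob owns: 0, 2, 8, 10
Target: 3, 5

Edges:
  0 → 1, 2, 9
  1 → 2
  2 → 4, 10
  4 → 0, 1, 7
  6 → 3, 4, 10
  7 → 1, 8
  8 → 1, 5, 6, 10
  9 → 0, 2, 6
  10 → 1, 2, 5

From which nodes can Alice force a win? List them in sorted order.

A0 = {3, 5}
A1: add {6} — 6 (Alice) has 6→3.
A2: add {9} — 9 (Alice) has 9→6.
A3 = A2; e.g. 0 (Bob) can still go to 1. Fixed point.
Alice's winning region = {3, 5, 6, 9}.

3, 5, 6, 9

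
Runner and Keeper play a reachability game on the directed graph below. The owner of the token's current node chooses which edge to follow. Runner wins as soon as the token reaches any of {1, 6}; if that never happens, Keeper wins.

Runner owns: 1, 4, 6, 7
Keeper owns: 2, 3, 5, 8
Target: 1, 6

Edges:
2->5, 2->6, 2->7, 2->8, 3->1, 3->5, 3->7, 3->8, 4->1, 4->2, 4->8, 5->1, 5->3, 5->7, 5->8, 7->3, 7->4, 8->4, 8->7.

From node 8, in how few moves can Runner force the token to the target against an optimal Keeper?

A0 = {1, 6}
A1: add {4} — 4 (Runner) has 4→1.
A2: add {7} — 7 (Runner) has 7→4.
A3: add {8} — 8 (Keeper): all of {4, 7} already in.
A4 = A3; e.g. 2 (Keeper) can still go to 5. Fixed point.
8 enters the attractor at level 3, so Runner can force the target in 3 moves from there.

3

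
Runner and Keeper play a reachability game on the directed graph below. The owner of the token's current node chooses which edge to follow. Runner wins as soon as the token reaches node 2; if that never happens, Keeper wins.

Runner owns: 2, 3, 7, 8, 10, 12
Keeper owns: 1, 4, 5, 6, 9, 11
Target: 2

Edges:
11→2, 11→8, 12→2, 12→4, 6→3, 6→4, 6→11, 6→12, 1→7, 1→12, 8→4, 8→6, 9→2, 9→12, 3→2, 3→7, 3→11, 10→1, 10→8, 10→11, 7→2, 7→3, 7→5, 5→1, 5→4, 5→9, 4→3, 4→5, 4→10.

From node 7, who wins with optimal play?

A0 = {2}
A1: add {3, 7, 12} — 3 (Runner) has 3→2; 7 (Runner) has 7→2; 12 (Runner) has 12→2.
7 ∈ A1, so Runner can force the target.

Runner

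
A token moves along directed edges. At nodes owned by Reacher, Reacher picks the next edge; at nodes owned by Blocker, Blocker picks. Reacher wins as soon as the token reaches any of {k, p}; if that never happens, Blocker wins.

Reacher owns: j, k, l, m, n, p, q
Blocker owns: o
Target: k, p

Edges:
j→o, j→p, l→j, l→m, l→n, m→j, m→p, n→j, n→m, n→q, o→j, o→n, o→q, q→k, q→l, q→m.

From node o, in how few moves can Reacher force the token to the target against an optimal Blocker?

3

A0 = {k, p}
A1: add {j, m, q} — j (Reacher) has j→p; m (Reacher) has m→p; q (Reacher) has q→k.
A2: add {l, n} — l (Reacher) has l→j; n (Reacher) has n→j.
A3: add {o} — o (Blocker): all of {j, n, q} already in.
A3 = all vertices. Fixed point.
o enters the attractor at level 3, so Reacher can force the target in 3 moves from there.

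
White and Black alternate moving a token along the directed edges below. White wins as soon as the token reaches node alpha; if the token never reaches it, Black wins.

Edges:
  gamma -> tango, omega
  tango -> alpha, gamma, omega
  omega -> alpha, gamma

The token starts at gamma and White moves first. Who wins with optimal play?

Track states (vertex, player-to-move).
A0 = {(alpha,White), (alpha,Black)}
A1: add {(tango,White), (omega,White)}.
A2: add {(gamma,Black)}.
A3 = A2; e.g. (gamma,White) stays out. (gamma,White) never enters ⇒ Black avoids the target.

Black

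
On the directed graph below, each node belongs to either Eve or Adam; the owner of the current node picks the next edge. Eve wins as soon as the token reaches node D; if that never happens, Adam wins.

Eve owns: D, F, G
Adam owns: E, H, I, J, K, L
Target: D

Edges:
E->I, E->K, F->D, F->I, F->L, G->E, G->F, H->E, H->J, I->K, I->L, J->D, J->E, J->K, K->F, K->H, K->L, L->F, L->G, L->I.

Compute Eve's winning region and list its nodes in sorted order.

A0 = {D}
A1: add {F} — F (Eve) has F→D.
A2: add {G} — G (Eve) has G→F.
A3 = A2; e.g. E (Adam) can still go to I. Fixed point.
Eve's winning region = {D, F, G}.

D, F, G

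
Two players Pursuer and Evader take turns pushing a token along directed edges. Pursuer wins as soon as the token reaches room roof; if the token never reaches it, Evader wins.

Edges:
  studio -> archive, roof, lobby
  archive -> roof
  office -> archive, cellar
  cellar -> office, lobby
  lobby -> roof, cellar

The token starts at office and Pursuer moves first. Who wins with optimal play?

Pursuer

Track states (vertex, player-to-move).
A0 = {(roof,Pursuer), (roof,Evader)}
A1: add {(studio,Pursuer), (archive,Pursuer), (archive,Evader), (lobby,Pursuer)}.
A2: add {(studio,Evader), (office,Pursuer)}.
(office,Pursuer) ∈ A2 ⇒ Pursuer forces the target.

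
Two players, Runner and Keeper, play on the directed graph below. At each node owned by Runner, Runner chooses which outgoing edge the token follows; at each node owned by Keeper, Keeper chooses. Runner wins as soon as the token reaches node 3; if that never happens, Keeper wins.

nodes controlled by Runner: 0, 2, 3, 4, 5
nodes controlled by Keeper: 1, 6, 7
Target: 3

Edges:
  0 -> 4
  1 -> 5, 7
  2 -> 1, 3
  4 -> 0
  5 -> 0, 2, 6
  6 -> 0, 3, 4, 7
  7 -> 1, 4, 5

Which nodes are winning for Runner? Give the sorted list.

2, 3, 5

A0 = {3}
A1: add {2} — 2 (Runner) has 2→3.
A2: add {5} — 5 (Runner) has 5→2.
A3 = A2; e.g. 0 (Runner) has no edge into A2. Fixed point.
Runner's winning region = {2, 3, 5}.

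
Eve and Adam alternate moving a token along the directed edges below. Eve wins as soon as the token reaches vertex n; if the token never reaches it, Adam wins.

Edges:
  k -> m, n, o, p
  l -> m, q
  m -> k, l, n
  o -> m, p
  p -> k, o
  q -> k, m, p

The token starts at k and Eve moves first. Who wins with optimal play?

Eve

Track states (vertex, player-to-move).
A0 = {(n,Eve), (n,Adam)}
A1: add {(k,Eve), (m,Eve)}.
(k,Eve) ∈ A1 ⇒ Eve forces the target.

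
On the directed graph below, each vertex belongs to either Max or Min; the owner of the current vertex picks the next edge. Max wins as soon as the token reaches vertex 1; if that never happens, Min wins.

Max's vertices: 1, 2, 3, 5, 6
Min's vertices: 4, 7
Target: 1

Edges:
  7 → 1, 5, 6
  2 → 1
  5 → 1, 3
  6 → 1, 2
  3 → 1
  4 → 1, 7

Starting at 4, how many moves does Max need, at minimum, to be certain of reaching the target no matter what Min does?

3

A0 = {1}
A1: add {2, 3, 5, 6} — 2 (Max) has 2→1; 3 (Max) has 3→1; 5 (Max) has 5→1; 6 (Max) has 6→1.
A2: add {7} — 7 (Min): all of {1, 5, 6} already in.
A3: add {4} — 4 (Min): all of {1, 7} already in.
A3 = all vertices. Fixed point.
4 enters the attractor at level 3, so Max can force the target in 3 moves from there.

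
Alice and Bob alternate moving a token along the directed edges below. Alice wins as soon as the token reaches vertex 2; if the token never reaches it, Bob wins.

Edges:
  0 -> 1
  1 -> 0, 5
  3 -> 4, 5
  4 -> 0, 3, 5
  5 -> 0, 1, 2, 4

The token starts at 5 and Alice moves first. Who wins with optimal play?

Alice

Track states (vertex, player-to-move).
A0 = {(2,Alice), (2,Bob)}
A1: add {(5,Alice)}.
(5,Alice) ∈ A1 ⇒ Alice forces the target.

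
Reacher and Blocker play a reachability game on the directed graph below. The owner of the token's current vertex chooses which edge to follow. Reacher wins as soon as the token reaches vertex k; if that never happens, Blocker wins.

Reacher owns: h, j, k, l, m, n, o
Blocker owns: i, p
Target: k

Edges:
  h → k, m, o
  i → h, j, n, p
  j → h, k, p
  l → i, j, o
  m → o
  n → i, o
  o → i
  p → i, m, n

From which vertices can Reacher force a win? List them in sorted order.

A0 = {k}
A1: add {h, j} — h (Reacher) has h→k; j (Reacher) has j→k.
A2: add {l} — l (Reacher) has l→j.
A3 = A2; e.g. i (Blocker) can still go to n. Fixed point.
Reacher's winning region = {h, j, k, l}.

h, j, k, l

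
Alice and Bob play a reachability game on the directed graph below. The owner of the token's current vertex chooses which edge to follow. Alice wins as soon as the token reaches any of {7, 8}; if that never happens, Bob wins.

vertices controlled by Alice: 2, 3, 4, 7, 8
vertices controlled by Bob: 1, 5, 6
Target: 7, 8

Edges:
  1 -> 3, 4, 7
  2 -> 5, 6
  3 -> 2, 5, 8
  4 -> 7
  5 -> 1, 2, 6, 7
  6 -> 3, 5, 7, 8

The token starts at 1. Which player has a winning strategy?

Alice

A0 = {7, 8}
A1: add {3, 4} — 3 (Alice) has 3→8; 4 (Alice) has 4→7.
A2: add {1} — 1 (Bob): all of {3, 4, 7} already in.
A3 = A2; e.g. 2 (Alice) has no edge into A2. Fixed point.
1 ∈ A2, so Alice can force the target.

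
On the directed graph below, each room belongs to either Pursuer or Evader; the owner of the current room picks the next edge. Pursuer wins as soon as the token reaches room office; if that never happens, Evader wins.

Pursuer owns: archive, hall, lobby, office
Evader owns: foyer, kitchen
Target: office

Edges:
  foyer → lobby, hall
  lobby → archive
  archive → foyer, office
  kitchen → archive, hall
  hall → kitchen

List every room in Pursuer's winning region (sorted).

archive, lobby, office

A0 = {office}
A1: add {archive} — archive (Pursuer) has archive→office.
A2: add {lobby} — lobby (Pursuer) has lobby→archive.
A3 = A2; e.g. foyer (Evader) can still go to hall. Fixed point.
Pursuer's winning region = {archive, lobby, office}.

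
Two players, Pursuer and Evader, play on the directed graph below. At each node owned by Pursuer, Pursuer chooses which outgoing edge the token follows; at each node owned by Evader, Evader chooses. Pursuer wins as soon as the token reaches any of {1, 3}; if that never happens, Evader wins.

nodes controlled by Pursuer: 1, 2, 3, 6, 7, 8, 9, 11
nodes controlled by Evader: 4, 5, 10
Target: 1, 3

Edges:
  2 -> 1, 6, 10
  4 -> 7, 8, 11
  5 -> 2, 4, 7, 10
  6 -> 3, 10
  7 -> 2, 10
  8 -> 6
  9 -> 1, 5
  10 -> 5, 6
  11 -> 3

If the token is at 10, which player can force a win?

Evader

A0 = {1, 3}
A1: add {2, 6, 9, 11} — 2 (Pursuer) has 2→1; 6 (Pursuer) has 6→3; 9 (Pursuer) has 9→1; 11 (Pursuer) has 11→3.
A2: add {7, 8} — 7 (Pursuer) has 7→2; 8 (Pursuer) has 8→6.
A3: add {4} — 4 (Evader): all of {7, 8, 11} already in.
A4 = A3; e.g. 5 (Evader) can still go to 10. Fixed point.
10 never enters the attractor, so Evader can avoid the target forever.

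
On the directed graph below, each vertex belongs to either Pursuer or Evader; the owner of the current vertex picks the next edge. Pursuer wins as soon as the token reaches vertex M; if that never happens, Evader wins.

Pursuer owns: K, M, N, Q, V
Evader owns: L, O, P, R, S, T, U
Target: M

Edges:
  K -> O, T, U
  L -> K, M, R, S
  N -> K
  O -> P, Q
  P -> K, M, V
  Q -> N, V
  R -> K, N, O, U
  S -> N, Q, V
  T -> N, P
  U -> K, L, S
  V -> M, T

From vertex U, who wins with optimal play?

A0 = {M}
A1: add {V} — V (Pursuer) has V→M.
A2: add {Q} — Q (Pursuer) has Q→V.
A3 = A2; e.g. K (Pursuer) has no edge into A2. Fixed point.
U never enters the attractor, so Evader can avoid the target forever.

Evader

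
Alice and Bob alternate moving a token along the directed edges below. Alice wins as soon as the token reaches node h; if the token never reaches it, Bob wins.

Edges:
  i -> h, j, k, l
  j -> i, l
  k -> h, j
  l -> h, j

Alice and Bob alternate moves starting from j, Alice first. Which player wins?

Bob

Track states (vertex, player-to-move).
A0 = {(h,Alice), (h,Bob)}
A1: add {(i,Alice), (k,Alice), (l,Alice)}.
A2: add {(j,Bob)}.
A3 = A2; e.g. (i,Bob) stays out. (j,Alice) never enters ⇒ Bob avoids the target.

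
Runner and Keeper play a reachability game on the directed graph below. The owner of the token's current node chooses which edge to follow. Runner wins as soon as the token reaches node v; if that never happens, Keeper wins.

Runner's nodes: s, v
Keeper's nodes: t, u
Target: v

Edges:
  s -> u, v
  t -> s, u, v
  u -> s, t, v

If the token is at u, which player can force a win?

A0 = {v}
A1: add {s} — s (Runner) has s→v.
A2 = A1; e.g. t (Keeper) can still go to u. Fixed point.
u never enters the attractor, so Keeper can avoid the target forever.

Keeper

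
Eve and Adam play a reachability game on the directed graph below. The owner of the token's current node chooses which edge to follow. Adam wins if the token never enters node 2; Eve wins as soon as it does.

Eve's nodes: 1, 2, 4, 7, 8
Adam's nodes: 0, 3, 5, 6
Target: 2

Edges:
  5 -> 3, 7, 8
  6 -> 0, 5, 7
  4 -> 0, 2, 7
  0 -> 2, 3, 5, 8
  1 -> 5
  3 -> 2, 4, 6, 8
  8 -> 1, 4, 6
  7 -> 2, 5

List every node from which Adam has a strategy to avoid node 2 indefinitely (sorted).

0, 1, 3, 5, 6

A0 = {2}
A1: add {4, 7} — 4 (Eve) has 4→2; 7 (Eve) has 7→2.
A2: add {8} — 8 (Eve) has 8→4.
A3 = A2; e.g. 0 (Adam) can still go to 3. Fixed point.
Eve's attractor = {2, 4, 7, 8}; Adam avoids the target exactly from the complement.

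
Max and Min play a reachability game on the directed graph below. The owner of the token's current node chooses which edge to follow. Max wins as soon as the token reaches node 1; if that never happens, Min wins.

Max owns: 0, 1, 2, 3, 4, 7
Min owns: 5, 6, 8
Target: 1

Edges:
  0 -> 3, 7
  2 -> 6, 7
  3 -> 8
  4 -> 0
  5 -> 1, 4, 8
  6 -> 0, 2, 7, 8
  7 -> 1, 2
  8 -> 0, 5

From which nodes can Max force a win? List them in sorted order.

0, 1, 2, 4, 7

A0 = {1}
A1: add {7} — 7 (Max) has 7→1.
A2: add {0, 2} — 0 (Max) has 0→7; 2 (Max) has 2→7.
A3: add {4} — 4 (Max) has 4→0.
A4 = A3; e.g. 3 (Max) has no edge into A3. Fixed point.
Max's winning region = {0, 1, 2, 4, 7}.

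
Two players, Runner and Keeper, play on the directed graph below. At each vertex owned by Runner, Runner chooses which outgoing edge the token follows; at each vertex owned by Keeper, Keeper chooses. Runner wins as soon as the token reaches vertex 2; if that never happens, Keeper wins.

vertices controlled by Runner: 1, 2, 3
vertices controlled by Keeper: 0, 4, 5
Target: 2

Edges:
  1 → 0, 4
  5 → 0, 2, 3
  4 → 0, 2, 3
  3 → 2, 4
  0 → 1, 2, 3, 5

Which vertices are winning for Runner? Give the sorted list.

A0 = {2}
A1: add {3} — 3 (Runner) has 3→2.
A2 = A1; e.g. 0 (Keeper) can still go to 1. Fixed point.
Runner's winning region = {2, 3}.

2, 3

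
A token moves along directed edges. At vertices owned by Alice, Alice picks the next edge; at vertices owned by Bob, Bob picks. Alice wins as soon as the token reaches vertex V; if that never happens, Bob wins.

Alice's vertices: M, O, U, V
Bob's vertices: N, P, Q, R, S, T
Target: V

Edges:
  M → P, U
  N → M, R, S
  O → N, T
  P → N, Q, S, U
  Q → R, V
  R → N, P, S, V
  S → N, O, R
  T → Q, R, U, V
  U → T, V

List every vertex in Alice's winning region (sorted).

M, U, V

A0 = {V}
A1: add {U} — U (Alice) has U→V.
A2: add {M} — M (Alice) has M→U.
A3 = A2; e.g. N (Bob) can still go to R. Fixed point.
Alice's winning region = {M, U, V}.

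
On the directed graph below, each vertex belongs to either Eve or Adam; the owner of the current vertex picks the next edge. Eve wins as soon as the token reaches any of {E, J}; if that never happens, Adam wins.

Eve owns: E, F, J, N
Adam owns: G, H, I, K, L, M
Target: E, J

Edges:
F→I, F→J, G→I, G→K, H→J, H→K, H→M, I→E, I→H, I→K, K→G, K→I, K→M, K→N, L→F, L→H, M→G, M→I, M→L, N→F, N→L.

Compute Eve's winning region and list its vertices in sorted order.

A0 = {E, J}
A1: add {F} — F (Eve) has F→J.
A2: add {N} — N (Eve) has N→F.
A3 = A2; e.g. G (Adam) can still go to I. Fixed point.
Eve's winning region = {E, F, J, N}.

E, F, J, N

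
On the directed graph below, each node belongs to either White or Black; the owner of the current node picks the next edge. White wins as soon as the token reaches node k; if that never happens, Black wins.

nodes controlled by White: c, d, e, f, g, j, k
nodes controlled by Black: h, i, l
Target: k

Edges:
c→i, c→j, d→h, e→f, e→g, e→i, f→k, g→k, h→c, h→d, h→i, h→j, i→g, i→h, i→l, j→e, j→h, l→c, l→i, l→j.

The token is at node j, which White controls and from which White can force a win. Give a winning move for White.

A0 = {k}
A1: add {f, g} — f (White) has f→k; g (White) has g→k.
A2: add {e} — e (White) has e→f.
A3: add {j} — j (White) has j→e.
A4: add {c} — c (White) has c→j.
A5 = A4; e.g. d (White) has no edge into A4. Fixed point.
From j, successor e is in the attractor (rank 2); the other successor h is not.

e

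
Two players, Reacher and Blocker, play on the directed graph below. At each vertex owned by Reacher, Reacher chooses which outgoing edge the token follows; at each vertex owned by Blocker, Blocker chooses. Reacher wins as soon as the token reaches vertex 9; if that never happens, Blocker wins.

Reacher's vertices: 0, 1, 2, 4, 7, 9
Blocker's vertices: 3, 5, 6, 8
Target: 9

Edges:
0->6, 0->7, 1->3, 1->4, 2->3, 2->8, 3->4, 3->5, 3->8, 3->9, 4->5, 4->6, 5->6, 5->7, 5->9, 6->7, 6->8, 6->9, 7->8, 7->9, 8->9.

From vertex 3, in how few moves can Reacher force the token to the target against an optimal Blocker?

A0 = {9}
A1: add {7, 8} — 7 (Reacher) has 7→9; 8 (Blocker): all of {9} already in.
A2: add {0, 2, 6} — 0 (Reacher) has 0→7; 2 (Reacher) has 2→8; 6 (Blocker): all of {7, 8, 9} already in.
A3: add {4, 5} — 4 (Reacher) has 4→6; 5 (Blocker): all of {6, 7, 9} already in.
A4: add {1, 3} — 1 (Reacher) has 1→4; 3 (Blocker): all of {4, 5, 8, 9} already in.
A4 = all vertices. Fixed point.
3 enters the attractor at level 4, so Reacher can force the target in 4 moves from there.

4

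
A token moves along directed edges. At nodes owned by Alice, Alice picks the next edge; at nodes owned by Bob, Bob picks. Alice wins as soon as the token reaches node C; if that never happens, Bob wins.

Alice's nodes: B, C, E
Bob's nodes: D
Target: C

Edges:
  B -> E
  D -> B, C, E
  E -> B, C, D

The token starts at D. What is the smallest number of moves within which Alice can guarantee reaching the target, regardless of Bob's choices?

A0 = {C}
A1: add {E} — E (Alice) has E→C.
A2: add {B} — B (Alice) has B→E.
A3: add {D} — D (Bob): all of {B, C, E} already in.
A3 = all vertices. Fixed point.
D enters the attractor at level 3, so Alice can force the target in 3 moves from there.

3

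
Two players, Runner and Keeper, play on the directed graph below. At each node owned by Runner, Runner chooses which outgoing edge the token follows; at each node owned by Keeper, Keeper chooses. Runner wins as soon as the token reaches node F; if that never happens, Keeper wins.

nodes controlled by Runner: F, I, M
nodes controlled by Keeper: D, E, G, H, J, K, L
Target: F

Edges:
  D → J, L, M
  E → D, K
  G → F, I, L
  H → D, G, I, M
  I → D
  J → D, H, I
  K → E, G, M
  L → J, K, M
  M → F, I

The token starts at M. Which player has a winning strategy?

A0 = {F}
A1: add {M} — M (Runner) has M→F.
A2 = A1; e.g. D (Keeper) can still go to J. Fixed point.
M ∈ A1, so Runner can force the target.

Runner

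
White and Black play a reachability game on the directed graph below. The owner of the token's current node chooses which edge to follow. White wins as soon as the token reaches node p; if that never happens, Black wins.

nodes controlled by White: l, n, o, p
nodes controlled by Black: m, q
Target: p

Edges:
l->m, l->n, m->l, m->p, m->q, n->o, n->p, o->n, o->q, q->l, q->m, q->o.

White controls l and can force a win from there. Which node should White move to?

A0 = {p}
A1: add {n} — n (White) has n→p.
A2: add {l, o} — l (White) has l→n; o (White) has o→n.
A3 = A2; e.g. m (Black) can still go to q. Fixed point.
From l, successor n is in the attractor (rank 1); the other successor m is not.

n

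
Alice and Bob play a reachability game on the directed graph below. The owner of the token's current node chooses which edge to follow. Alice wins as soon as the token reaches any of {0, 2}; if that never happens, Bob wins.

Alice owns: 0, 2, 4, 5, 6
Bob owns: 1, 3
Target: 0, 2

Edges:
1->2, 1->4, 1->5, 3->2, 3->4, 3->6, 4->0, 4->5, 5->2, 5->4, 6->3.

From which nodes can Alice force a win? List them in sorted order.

0, 1, 2, 4, 5

A0 = {0, 2}
A1: add {4, 5} — 4 (Alice) has 4→0; 5 (Alice) has 5→2.
A2: add {1} — 1 (Bob): all of {2, 4, 5} already in.
A3 = A2; e.g. 3 (Bob) can still go to 6. Fixed point.
Alice's winning region = {0, 1, 2, 4, 5}.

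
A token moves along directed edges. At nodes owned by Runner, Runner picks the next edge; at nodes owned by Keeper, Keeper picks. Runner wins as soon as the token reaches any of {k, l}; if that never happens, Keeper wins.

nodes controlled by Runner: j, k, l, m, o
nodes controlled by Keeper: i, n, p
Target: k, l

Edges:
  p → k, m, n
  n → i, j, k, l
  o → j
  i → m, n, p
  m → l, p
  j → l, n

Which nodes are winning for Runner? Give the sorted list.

j, k, l, m, o

A0 = {k, l}
A1: add {j, m} — j (Runner) has j→l; m (Runner) has m→l.
A2: add {o} — o (Runner) has o→j.
A3 = A2; e.g. i (Keeper) can still go to n. Fixed point.
Runner's winning region = {j, k, l, m, o}.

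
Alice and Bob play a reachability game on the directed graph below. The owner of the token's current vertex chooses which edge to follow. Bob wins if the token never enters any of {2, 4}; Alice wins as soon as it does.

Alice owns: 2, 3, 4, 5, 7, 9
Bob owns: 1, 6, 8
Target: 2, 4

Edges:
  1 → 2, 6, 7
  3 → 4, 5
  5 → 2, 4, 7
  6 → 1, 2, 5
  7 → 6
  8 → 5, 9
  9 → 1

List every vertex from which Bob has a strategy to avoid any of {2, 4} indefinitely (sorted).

1, 6, 7, 8, 9

A0 = {2, 4}
A1: add {3, 5} — 3 (Alice) has 3→4; 5 (Alice) has 5→2.
A2 = A1; e.g. 1 (Bob) can still go to 6. Fixed point.
Alice's attractor = {2, 3, 4, 5}; Bob avoids the target exactly from the complement.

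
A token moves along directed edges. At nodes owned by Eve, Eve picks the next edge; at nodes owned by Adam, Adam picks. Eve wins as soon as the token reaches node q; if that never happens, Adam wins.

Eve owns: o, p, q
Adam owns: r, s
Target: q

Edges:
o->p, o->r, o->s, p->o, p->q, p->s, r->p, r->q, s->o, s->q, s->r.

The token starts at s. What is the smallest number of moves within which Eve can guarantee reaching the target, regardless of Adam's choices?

3

A0 = {q}
A1: add {p} — p (Eve) has p→q.
A2: add {o, r} — o (Eve) has o→p; r (Adam): all of {p, q} already in.
A3: add {s} — s (Adam): all of {o, q, r} already in.
A3 = all vertices. Fixed point.
s enters the attractor at level 3, so Eve can force the target in 3 moves from there.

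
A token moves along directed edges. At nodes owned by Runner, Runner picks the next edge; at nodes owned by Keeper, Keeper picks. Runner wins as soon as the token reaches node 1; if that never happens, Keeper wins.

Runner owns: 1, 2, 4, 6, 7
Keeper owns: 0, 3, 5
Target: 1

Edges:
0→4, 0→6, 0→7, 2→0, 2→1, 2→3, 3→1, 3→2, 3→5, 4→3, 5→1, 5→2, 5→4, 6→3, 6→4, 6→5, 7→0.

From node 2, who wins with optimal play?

Runner

A0 = {1}
A1: add {2} — 2 (Runner) has 2→1.
A2 = A1; e.g. 0 (Keeper) can still go to 4. Fixed point.
2 ∈ A1, so Runner can force the target.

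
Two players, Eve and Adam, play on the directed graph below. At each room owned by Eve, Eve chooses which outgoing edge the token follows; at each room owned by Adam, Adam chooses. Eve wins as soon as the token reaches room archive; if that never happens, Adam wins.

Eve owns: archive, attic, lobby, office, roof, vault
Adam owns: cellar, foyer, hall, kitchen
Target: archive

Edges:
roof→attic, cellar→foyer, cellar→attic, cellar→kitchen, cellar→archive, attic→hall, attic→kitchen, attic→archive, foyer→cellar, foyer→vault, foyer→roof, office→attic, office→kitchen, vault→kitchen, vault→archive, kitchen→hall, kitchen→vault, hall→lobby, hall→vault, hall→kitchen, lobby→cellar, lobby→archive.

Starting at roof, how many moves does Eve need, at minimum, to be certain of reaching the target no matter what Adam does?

2

A0 = {archive}
A1: add {attic, lobby, vault} — lobby (Eve) has lobby→archive; vault (Eve) has vault→archive; attic (Eve) has attic→archive.
A2: add {office, roof} — office (Eve) has office→attic; roof (Eve) has roof→attic.
A3 = A2; e.g. foyer (Adam) can still go to cellar. Fixed point.
roof enters the attractor at level 2, so Eve can force the target in 2 moves from there.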